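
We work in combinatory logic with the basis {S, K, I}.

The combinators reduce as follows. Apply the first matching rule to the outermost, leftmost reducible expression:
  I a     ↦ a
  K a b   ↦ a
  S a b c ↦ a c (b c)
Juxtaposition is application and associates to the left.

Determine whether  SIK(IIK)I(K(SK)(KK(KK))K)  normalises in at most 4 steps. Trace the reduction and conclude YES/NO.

Answer: NO — after 4 steps the term is K(K(IIK))I(K(SK)(KK(KK))K), not yet normal

Reduction:
  start: SIK(IIK)I(K(SK)(KK(KK))K)
  →1  I(IIK)(K(IIK))I(K(SK)(KK(KK))K)
  →2  IIK(K(IIK))I(K(SK)(KK(KK))K)
  →3  IK(K(IIK))I(K(SK)(KK(KK))K)
  →4  K(K(IIK))I(K(SK)(KK(KK))K)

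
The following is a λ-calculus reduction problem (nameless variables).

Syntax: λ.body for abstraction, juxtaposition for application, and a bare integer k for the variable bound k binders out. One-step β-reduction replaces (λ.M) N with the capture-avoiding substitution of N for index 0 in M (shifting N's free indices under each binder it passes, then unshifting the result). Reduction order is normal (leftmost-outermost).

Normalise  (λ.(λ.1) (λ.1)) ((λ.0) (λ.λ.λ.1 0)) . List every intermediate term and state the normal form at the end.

  start: (λ.(λ.1) (λ.1)) ((λ.0) (λ.λ.λ.1 0))
  →1  (λ.(λ.0) (λ.λ.λ.1 0)) (λ.(λ.0) (λ.λ.λ.1 0))
  →2  (λ.0) (λ.λ.λ.1 0)
  →3  λ.λ.λ.1 0

Answer: normal form = λ.λ.λ.1 0  (in 3 steps)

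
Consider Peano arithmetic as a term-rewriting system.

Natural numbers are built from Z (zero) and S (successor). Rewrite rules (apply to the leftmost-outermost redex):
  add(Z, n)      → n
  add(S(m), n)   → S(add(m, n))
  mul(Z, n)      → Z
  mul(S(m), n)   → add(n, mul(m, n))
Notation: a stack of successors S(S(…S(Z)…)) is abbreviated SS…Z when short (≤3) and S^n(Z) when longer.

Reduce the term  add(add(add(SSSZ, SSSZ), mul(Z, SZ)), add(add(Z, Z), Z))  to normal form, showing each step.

  start: add(add(add(SSSZ, SSSZ), mul(Z, SZ)), add(add(Z, Z), Z))
  step 1: add(add(S(add(SSZ, SSSZ)), mul(Z, SZ)), add(add(Z, Z), Z))
  step 2: add(S(add(add(SSZ, SSSZ), mul(Z, SZ))), add(add(Z, Z), Z))
  step 3: S(add(add(add(SSZ, SSSZ), mul(Z, SZ)), add(add(Z, Z), Z)))
  step 4: S(add(add(S(add(SZ, SSSZ)), mul(Z, SZ)), add(add(Z, Z), Z)))
  step 5: S(add(S(add(add(SZ, SSSZ), mul(Z, SZ))), add(add(Z, Z), Z)))
  step 6: S(S(add(add(add(SZ, SSSZ), mul(Z, SZ)), add(add(Z, Z), Z))))
  step 7: S(S(add(add(S(add(Z, SSSZ)), mul(Z, SZ)), add(add(Z, Z), Z))))
  step 8: S(S(add(S(add(add(Z, SSSZ), mul(Z, SZ))), add(add(Z, Z), Z))))
  step 9: S(S(S(add(add(add(Z, SSSZ), mul(Z, SZ)), add(add(Z, Z), Z)))))
  step 10: S(S(S(add(add(SSSZ, mul(Z, SZ)), add(add(Z, Z), Z)))))
  step 11: S(S(S(add(S(add(SSZ, mul(Z, SZ))), add(add(Z, Z), Z)))))
  step 12: S(S(S(S(add(add(SSZ, mul(Z, SZ)), add(add(Z, Z), Z))))))
  step 13: S(S(S(S(add(S(add(SZ, mul(Z, SZ))), add(add(Z, Z), Z))))))
  step 14: S(S(S(S(S(add(add(SZ, mul(Z, SZ)), add(add(Z, Z), Z)))))))
  step 15: S(S(S(S(S(add(S(add(Z, mul(Z, SZ))), add(add(Z, Z), Z)))))))
  step 16: S(S(S(S(S(S(add(add(Z, mul(Z, SZ)), add(add(Z, Z), Z))))))))
  step 17: S(S(S(S(S(S(add(mul(Z, SZ), add(add(Z, Z), Z))))))))
  step 18: S(S(S(S(S(S(add(Z, add(add(Z, Z), Z))))))))
  step 19: S(S(S(S(S(S(add(add(Z, Z), Z)))))))
  step 20: S(S(S(S(S(S(add(Z, Z)))))))
  step 21: S^6(Z)

Answer: normal form = S^6(Z)  (in 21 steps)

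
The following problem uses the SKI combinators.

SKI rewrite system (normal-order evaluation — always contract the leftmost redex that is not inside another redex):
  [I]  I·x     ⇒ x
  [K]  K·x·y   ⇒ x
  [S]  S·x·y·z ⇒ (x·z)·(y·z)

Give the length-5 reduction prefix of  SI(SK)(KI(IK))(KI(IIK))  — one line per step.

  start: SI(SK)(KI(IK))(KI(IIK))
  step 1: I(KI(IK))(SK(KI(IK)))(KI(IIK))
  step 2: KI(IK)(SK(KI(IK)))(KI(IIK))
  step 3: I(SK(KI(IK)))(KI(IIK))
  step 4: SK(KI(IK))(KI(IIK))
  step 5: K(KI(IIK))(KI(IK)(KI(IIK)))

Answer: after 5 steps: K(KI(IIK))(KI(IK)(KI(IIK)))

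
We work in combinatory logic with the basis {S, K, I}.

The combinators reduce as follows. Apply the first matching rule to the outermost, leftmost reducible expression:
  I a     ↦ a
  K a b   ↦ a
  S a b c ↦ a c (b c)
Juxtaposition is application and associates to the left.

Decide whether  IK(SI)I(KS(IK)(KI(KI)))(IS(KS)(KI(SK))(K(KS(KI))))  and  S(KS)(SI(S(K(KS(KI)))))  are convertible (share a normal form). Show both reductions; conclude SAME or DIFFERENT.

Answer: SAME — A ⇓ S(KS)(SI(S(KS))), B ⇓ S(KS)(SI(S(KS)))

Working:
Term A:
  start: IK(SI)I(KS(IK)(KI(KI)))(IS(KS)(KI(SK))(K(KS(KI))))
  [1] K(SI)I(KS(IK)(KI(KI)))(IS(KS)(KI(SK))(K(KS(KI))))
  [2] SI(KS(IK)(KI(KI)))(IS(KS)(KI(SK))(K(KS(KI))))
  [3] I(IS(KS)(KI(SK))(K(KS(KI))))(KS(IK)(KI(KI))(IS(KS)(KI(SK))(K(KS(KI)))))
  [4] IS(KS)(KI(SK))(K(KS(KI)))(KS(IK)(KI(KI))(IS(KS)(KI(SK))(K(KS(KI)))))
  [5] S(KS)(KI(SK))(K(KS(KI)))(KS(IK)(KI(KI))(IS(KS)(KI(SK))(K(KS(KI)))))
  [6] KS(K(KS(KI)))(KI(SK)(K(KS(KI))))(KS(IK)(KI(KI))(IS(KS)(KI(SK))(K(KS(KI)))))
  [7] S(KI(SK)(K(KS(KI))))(KS(IK)(KI(KI))(IS(KS)(KI(SK))(K(KS(KI)))))
  [8] S(I(K(KS(KI))))(KS(IK)(KI(KI))(IS(KS)(KI(SK))(K(KS(KI)))))
  [9] S(K(KS(KI)))(KS(IK)(KI(KI))(IS(KS)(KI(SK))(K(KS(KI)))))
  [10] S(KS)(KS(IK)(KI(KI))(IS(KS)(KI(SK))(K(KS(KI)))))
  [11] S(KS)(S(KI(KI))(IS(KS)(KI(SK))(K(KS(KI)))))
  [12] S(KS)(SI(IS(KS)(KI(SK))(K(KS(KI)))))
  [13] S(KS)(SI(S(KS)(KI(SK))(K(KS(KI)))))
  [14] S(KS)(SI(KS(K(KS(KI)))(KI(SK)(K(KS(KI))))))
  [15] S(KS)(SI(S(KI(SK)(K(KS(KI))))))
  [16] S(KS)(SI(S(I(K(KS(KI))))))
  [17] S(KS)(SI(S(K(KS(KI)))))
  [18] S(KS)(SI(S(KS)))

Term B:
  start: S(KS)(SI(S(K(KS(KI)))))
  [1] S(KS)(SI(S(KS)))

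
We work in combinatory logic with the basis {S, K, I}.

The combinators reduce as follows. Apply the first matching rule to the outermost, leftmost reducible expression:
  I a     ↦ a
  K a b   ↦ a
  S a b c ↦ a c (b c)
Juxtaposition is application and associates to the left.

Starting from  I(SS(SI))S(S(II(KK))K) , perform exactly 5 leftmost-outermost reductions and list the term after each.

  start: I(SS(SI))S(S(II(KK))K)
  →1  SS(SI)S(S(II(KK))K)
  →2  SS(SIS)(S(II(KK))K)
  →3  S(S(II(KK))K)(SIS(S(II(KK))K))
  →4  S(S(I(KK))K)(SIS(S(II(KK))K))
  →5  S(S(KK)K)(SIS(S(II(KK))K))

Answer: after 5 steps: S(S(KK)K)(SIS(S(II(KK))K))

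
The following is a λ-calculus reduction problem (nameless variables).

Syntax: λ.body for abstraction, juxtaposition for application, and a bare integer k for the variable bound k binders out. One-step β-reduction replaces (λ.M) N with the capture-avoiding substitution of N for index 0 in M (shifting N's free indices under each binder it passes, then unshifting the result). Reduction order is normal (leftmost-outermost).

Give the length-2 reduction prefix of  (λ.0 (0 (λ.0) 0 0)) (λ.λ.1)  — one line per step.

Answer: after 2 steps: λ.(λ.λ.1) (λ.0) (λ.λ.1) (λ.λ.1)

Reduction:
  start: (λ.0 (0 (λ.0) 0 0)) (λ.λ.1)
  →1  (λ.λ.1) ((λ.λ.1) (λ.0) (λ.λ.1) (λ.λ.1))
  →2  λ.(λ.λ.1) (λ.0) (λ.λ.1) (λ.λ.1)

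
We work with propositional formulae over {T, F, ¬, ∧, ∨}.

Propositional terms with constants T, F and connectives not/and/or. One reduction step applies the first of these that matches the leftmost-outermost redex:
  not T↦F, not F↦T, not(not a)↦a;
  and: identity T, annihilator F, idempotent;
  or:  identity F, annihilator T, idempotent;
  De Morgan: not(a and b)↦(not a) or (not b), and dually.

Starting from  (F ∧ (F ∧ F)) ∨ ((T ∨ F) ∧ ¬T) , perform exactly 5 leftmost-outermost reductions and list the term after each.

Answer: after 5 steps: F

Reduction:
  start: (F ∧ (F ∧ F)) ∨ ((T ∨ F) ∧ ¬T)
  step 1: F ∨ ((T ∨ F) ∧ ¬T)
  step 2: (T ∨ F) ∧ ¬T
  step 3: T ∧ ¬T
  step 4: ¬T
  step 5: F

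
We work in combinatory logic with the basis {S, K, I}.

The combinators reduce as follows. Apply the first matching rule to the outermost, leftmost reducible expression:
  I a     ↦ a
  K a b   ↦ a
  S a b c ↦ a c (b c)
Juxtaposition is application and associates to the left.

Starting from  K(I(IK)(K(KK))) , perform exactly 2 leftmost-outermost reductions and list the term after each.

Answer: after 2 steps: K(K(K(KK)))

Working:
  start: K(I(IK)(K(KK)))
  step 1: K(IK(K(KK)))
  step 2: K(K(K(KK)))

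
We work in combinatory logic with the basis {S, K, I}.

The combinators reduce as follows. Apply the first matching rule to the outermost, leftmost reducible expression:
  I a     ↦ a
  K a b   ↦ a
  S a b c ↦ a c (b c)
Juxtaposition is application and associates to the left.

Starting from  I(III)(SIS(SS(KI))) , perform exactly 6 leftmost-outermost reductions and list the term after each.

  start: I(III)(SIS(SS(KI)))
  [1] III(SIS(SS(KI)))
  [2] II(SIS(SS(KI)))
  [3] I(SIS(SS(KI)))
  [4] SIS(SS(KI))
  [5] I(SS(KI))(S(SS(KI)))
  [6] SS(KI)(S(SS(KI)))

Answer: after 6 steps: SS(KI)(S(SS(KI)))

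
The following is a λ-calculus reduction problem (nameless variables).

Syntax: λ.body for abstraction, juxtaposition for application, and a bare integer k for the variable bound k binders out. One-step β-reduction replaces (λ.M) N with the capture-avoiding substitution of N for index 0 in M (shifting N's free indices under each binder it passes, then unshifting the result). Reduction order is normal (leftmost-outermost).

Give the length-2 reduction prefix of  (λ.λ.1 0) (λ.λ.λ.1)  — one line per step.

Answer: after 2 steps: λ.λ.λ.1

Derivation:
  start: (λ.λ.1 0) (λ.λ.λ.1)
  →1  λ.(λ.λ.λ.1) 0
  →2  λ.λ.λ.1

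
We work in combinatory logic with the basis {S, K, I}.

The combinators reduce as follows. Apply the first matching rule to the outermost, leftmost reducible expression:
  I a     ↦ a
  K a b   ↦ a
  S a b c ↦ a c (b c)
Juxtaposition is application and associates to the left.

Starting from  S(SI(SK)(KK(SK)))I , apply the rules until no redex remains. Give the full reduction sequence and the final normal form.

Answer: normal form = S(K(SKK))I  (in 4 steps)

Working:
  start: S(SI(SK)(KK(SK)))I
  step 1: S(I(KK(SK))(SK(KK(SK))))I
  step 2: S(KK(SK)(SK(KK(SK))))I
  step 3: S(K(SK(KK(SK))))I
  step 4: S(K(SKK))I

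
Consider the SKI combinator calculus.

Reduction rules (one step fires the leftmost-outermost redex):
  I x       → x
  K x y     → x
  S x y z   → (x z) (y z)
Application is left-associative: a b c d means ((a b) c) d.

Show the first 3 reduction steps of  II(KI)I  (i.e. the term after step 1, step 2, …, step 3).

Answer: after 3 steps: I

Derivation:
  start: II(KI)I
  step 1: I(KI)I
  step 2: KII
  step 3: I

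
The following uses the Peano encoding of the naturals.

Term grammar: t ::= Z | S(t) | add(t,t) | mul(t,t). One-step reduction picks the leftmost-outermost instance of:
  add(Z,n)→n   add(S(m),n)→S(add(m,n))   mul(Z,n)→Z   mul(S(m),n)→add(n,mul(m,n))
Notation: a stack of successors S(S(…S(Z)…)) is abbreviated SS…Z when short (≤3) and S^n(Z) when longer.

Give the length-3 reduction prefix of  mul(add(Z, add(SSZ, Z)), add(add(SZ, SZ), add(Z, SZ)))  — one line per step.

Answer: after 3 steps: add(add(add(SZ, SZ), add(Z, SZ)), mul(add(SZ, Z), add(add(SZ, SZ), add(Z, SZ))))

Derivation:
  start: mul(add(Z, add(SSZ, Z)), add(add(SZ, SZ), add(Z, SZ)))
  step 1: mul(add(SSZ, Z), add(add(SZ, SZ), add(Z, SZ)))
  step 2: mul(S(add(SZ, Z)), add(add(SZ, SZ), add(Z, SZ)))
  step 3: add(add(add(SZ, SZ), add(Z, SZ)), mul(add(SZ, Z), add(add(SZ, SZ), add(Z, SZ))))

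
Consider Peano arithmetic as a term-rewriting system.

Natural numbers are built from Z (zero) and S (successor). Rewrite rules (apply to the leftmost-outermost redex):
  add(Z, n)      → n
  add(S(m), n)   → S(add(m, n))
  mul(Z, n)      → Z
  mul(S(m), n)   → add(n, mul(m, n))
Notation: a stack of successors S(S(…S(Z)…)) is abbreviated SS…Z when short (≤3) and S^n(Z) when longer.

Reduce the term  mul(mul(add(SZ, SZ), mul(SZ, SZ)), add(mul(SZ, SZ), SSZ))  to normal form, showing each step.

Answer: normal form = S^6(Z)  (in 40 steps)

Reduction:
  start: mul(mul(add(SZ, SZ), mul(SZ, SZ)), add(mul(SZ, SZ), SSZ))
  step 1: mul(mul(S(add(Z, SZ)), mul(SZ, SZ)), add(mul(SZ, SZ), SSZ))
  step 2: mul(add(mul(SZ, SZ), mul(add(Z, SZ), mul(SZ, SZ))), add(mul(SZ, SZ), SSZ))
  step 3: mul(add(add(SZ, mul(Z, SZ)), mul(add(Z, SZ), mul(SZ, SZ))), add(mul(SZ, SZ), SSZ))
  step 4: mul(add(S(add(Z, mul(Z, SZ))), mul(add(Z, SZ), mul(SZ, SZ))), add(mul(SZ, SZ), SSZ))
  step 5: mul(S(add(add(Z, mul(Z, SZ)), mul(add(Z, SZ), mul(SZ, SZ)))), add(mul(SZ, SZ), SSZ))
  step 6: add(add(mul(SZ, SZ), SSZ), mul(add(add(Z, mul(Z, SZ)), mul(add(Z, SZ), mul(SZ, SZ))), add(mul(SZ, SZ), SSZ)))
  step 7: add(add(add(SZ, mul(Z, SZ)), SSZ), mul(add(add(Z, mul(Z, SZ)), mul(add(Z, SZ), mul(SZ, SZ))), add(mul(SZ, SZ), SSZ)))
  step 8: add(add(S(add(Z, mul(Z, SZ))), SSZ), mul(add(add(Z, mul(Z, SZ)), mul(add(Z, SZ), mul(SZ, SZ))), add(mul(SZ, SZ), SSZ)))
  step 9: add(S(add(add(Z, mul(Z, SZ)), SSZ)), mul(add(add(Z, mul(Z, SZ)), mul(add(Z, SZ), mul(SZ, SZ))), add(mul(SZ, SZ), SSZ)))
  step 10: S(add(add(add(Z, mul(Z, SZ)), SSZ), mul(add(add(Z, mul(Z, SZ)), mul(add(Z, SZ), mul(SZ, SZ))), add(mul(SZ, SZ), SSZ))))
  step 11: S(add(add(mul(Z, SZ), SSZ), mul(add(add(Z, mul(Z, SZ)), mul(add(Z, SZ), mul(SZ, SZ))), add(mul(SZ, SZ), SSZ))))
  step 12: S(add(add(Z, SSZ), mul(add(add(Z, mul(Z, SZ)), mul(add(Z, SZ), mul(SZ, SZ))), add(mul(SZ, SZ), SSZ))))
  step 13: S(add(SSZ, mul(add(add(Z, mul(Z, SZ)), mul(add(Z, SZ), mul(SZ, SZ))), add(mul(SZ, SZ), SSZ))))
  step 14: S(S(add(SZ, mul(add(add(Z, mul(Z, SZ)), mul(add(Z, SZ), mul(SZ, SZ))), add(mul(SZ, SZ), SSZ)))))
  step 15: S(S(S(add(Z, mul(add(add(Z, mul(Z, SZ)), mul(add(Z, SZ), mul(SZ, SZ))), add(mul(SZ, SZ), SSZ))))))
  step 16: S(S(S(mul(add(add(Z, mul(Z, SZ)), mul(add(Z, SZ), mul(SZ, SZ))), add(mul(SZ, SZ), SSZ)))))
  step 17: S(S(S(mul(add(mul(Z, SZ), mul(add(Z, SZ), mul(SZ, SZ))), add(mul(SZ, SZ), SSZ)))))
  step 18: S(S(S(mul(add(Z, mul(add(Z, SZ), mul(SZ, SZ))), add(mul(SZ, SZ), SSZ)))))
  step 19: S(S(S(mul(mul(add(Z, SZ), mul(SZ, SZ)), add(mul(SZ, SZ), SSZ)))))
  step 20: S(S(S(mul(mul(SZ, mul(SZ, SZ)), add(mul(SZ, SZ), SSZ)))))
  step 21: S(S(S(mul(add(mul(SZ, SZ), mul(Z, mul(SZ, SZ))), add(mul(SZ, SZ), SSZ)))))
  step 22: S(S(S(mul(add(add(SZ, mul(Z, SZ)), mul(Z, mul(SZ, SZ))), add(mul(SZ, SZ), SSZ)))))
  step 23: S(S(S(mul(add(S(add(Z, mul(Z, SZ))), mul(Z, mul(SZ, SZ))), add(mul(SZ, SZ), SSZ)))))
  step 24: S(S(S(mul(S(add(add(Z, mul(Z, SZ)), mul(Z, mul(SZ, SZ)))), add(mul(SZ, SZ), SSZ)))))
  step 25: S(S(S(add(add(mul(SZ, SZ), SSZ), mul(add(add(Z, mul(Z, SZ)), mul(Z, mul(SZ, SZ))), add(mul(SZ, SZ), SSZ))))))
  step 26: S(S(S(add(add(add(SZ, mul(Z, SZ)), SSZ), mul(add(add(Z, mul(Z, SZ)), mul(Z, mul(SZ, SZ))), add(mul(SZ, SZ), SSZ))))))
  step 27: S(S(S(add(add(S(add(Z, mul(Z, SZ))), SSZ), mul(add(add(Z, mul(Z, SZ)), mul(Z, mul(SZ, SZ))), add(mul(SZ, SZ), SSZ))))))
  step 28: S(S(S(add(S(add(add(Z, mul(Z, SZ)), SSZ)), mul(add(add(Z, mul(Z, SZ)), mul(Z, mul(SZ, SZ))), add(mul(SZ, SZ), SSZ))))))
  step 29: S(S(S(S(add(add(add(Z, mul(Z, SZ)), SSZ), mul(add(add(Z, mul(Z, SZ)), mul(Z, mul(SZ, SZ))), add(mul(SZ, SZ), SSZ)))))))
  step 30: S(S(S(S(add(add(mul(Z, SZ), SSZ), mul(add(add(Z, mul(Z, SZ)), mul(Z, mul(SZ, SZ))), add(mul(SZ, SZ), SSZ)))))))
  step 31: S(S(S(S(add(add(Z, SSZ), mul(add(add(Z, mul(Z, SZ)), mul(Z, mul(SZ, SZ))), add(mul(SZ, SZ), SSZ)))))))
  step 32: S(S(S(S(add(SSZ, mul(add(add(Z, mul(Z, SZ)), mul(Z, mul(SZ, SZ))), add(mul(SZ, SZ), SSZ)))))))
  step 33: S(S(S(S(S(add(SZ, mul(add(add(Z, mul(Z, SZ)), mul(Z, mul(SZ, SZ))), add(mul(SZ, SZ), SSZ))))))))
  step 34: S(S(S(S(S(S(add(Z, mul(add(add(Z, mul(Z, SZ)), mul(Z, mul(SZ, SZ))), add(mul(SZ, SZ), SSZ)))))))))
  step 35: S(S(S(S(S(S(mul(add(add(Z, mul(Z, SZ)), mul(Z, mul(SZ, SZ))), add(mul(SZ, SZ), SSZ))))))))
  step 36: S(S(S(S(S(S(mul(add(mul(Z, SZ), mul(Z, mul(SZ, SZ))), add(mul(SZ, SZ), SSZ))))))))
  step 37: S(S(S(S(S(S(mul(add(Z, mul(Z, mul(SZ, SZ))), add(mul(SZ, SZ), SSZ))))))))
  step 38: S(S(S(S(S(S(mul(mul(Z, mul(SZ, SZ)), add(mul(SZ, SZ), SSZ))))))))
  step 39: S(S(S(S(S(S(mul(Z, add(mul(SZ, SZ), SSZ))))))))
  step 40: S^6(Z)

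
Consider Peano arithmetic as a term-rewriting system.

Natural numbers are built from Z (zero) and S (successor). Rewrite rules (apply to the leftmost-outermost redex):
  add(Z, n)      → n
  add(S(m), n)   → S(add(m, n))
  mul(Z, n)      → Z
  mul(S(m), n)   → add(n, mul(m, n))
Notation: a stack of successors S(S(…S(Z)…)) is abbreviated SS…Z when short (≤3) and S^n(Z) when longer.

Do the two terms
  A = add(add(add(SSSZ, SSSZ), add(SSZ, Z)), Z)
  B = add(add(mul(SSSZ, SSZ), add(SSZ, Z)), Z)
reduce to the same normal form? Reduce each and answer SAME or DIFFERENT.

Term A:
  start: add(add(add(SSSZ, SSSZ), add(SSZ, Z)), Z)
  step 1: add(add(S(add(SSZ, SSSZ)), add(SSZ, Z)), Z)
  step 2: add(S(add(add(SSZ, SSSZ), add(SSZ, Z))), Z)
  step 3: S(add(add(add(SSZ, SSSZ), add(SSZ, Z)), Z))
  step 4: S(add(add(S(add(SZ, SSSZ)), add(SSZ, Z)), Z))
  step 5: S(add(S(add(add(SZ, SSSZ), add(SSZ, Z))), Z))
  step 6: S(S(add(add(add(SZ, SSSZ), add(SSZ, Z)), Z)))
  step 7: S(S(add(add(S(add(Z, SSSZ)), add(SSZ, Z)), Z)))
  step 8: S(S(add(S(add(add(Z, SSSZ), add(SSZ, Z))), Z)))
  step 9: S(S(S(add(add(add(Z, SSSZ), add(SSZ, Z)), Z))))
  step 10: S(S(S(add(add(SSSZ, add(SSZ, Z)), Z))))
  step 11: S(S(S(add(S(add(SSZ, add(SSZ, Z))), Z))))
  step 12: S(S(S(S(add(add(SSZ, add(SSZ, Z)), Z)))))
  step 13: S(S(S(S(add(S(add(SZ, add(SSZ, Z))), Z)))))
  step 14: S(S(S(S(S(add(add(SZ, add(SSZ, Z)), Z))))))
  step 15: S(S(S(S(S(add(S(add(Z, add(SSZ, Z))), Z))))))
  step 16: S(S(S(S(S(S(add(add(Z, add(SSZ, Z)), Z)))))))
  step 17: S(S(S(S(S(S(add(add(SSZ, Z), Z)))))))
  step 18: S(S(S(S(S(S(add(S(add(SZ, Z)), Z)))))))
  step 19: S(S(S(S(S(S(S(add(add(SZ, Z), Z))))))))
  step 20: S(S(S(S(S(S(S(add(S(add(Z, Z)), Z))))))))
  step 21: S(S(S(S(S(S(S(S(add(add(Z, Z), Z)))))))))
  step 22: S(S(S(S(S(S(S(S(add(Z, Z)))))))))
  step 23: S^8(Z)

Term B:
  start: add(add(mul(SSSZ, SSZ), add(SSZ, Z)), Z)
  step 1: add(add(add(SSZ, mul(SSZ, SSZ)), add(SSZ, Z)), Z)
  step 2: add(add(S(add(SZ, mul(SSZ, SSZ))), add(SSZ, Z)), Z)
  step 3: add(S(add(add(SZ, mul(SSZ, SSZ)), add(SSZ, Z))), Z)
  step 4: S(add(add(add(SZ, mul(SSZ, SSZ)), add(SSZ, Z)), Z))
  step 5: S(add(add(S(add(Z, mul(SSZ, SSZ))), add(SSZ, Z)), Z))
  step 6: S(add(S(add(add(Z, mul(SSZ, SSZ)), add(SSZ, Z))), Z))
  step 7: S(S(add(add(add(Z, mul(SSZ, SSZ)), add(SSZ, Z)), Z)))
  step 8: S(S(add(add(mul(SSZ, SSZ), add(SSZ, Z)), Z)))
  step 9: S(S(add(add(add(SSZ, mul(SZ, SSZ)), add(SSZ, Z)), Z)))
  step 10: S(S(add(add(S(add(SZ, mul(SZ, SSZ))), add(SSZ, Z)), Z)))
  step 11: S(S(add(S(add(add(SZ, mul(SZ, SSZ)), add(SSZ, Z))), Z)))
  step 12: S(S(S(add(add(add(SZ, mul(SZ, SSZ)), add(SSZ, Z)), Z))))
  step 13: S(S(S(add(add(S(add(Z, mul(SZ, SSZ))), add(SSZ, Z)), Z))))
  step 14: S(S(S(add(S(add(add(Z, mul(SZ, SSZ)), add(SSZ, Z))), Z))))
  step 15: S(S(S(S(add(add(add(Z, mul(SZ, SSZ)), add(SSZ, Z)), Z)))))
  step 16: S(S(S(S(add(add(mul(SZ, SSZ), add(SSZ, Z)), Z)))))
  step 17: S(S(S(S(add(add(add(SSZ, mul(Z, SSZ)), add(SSZ, Z)), Z)))))
  step 18: S(S(S(S(add(add(S(add(SZ, mul(Z, SSZ))), add(SSZ, Z)), Z)))))
  step 19: S(S(S(S(add(S(add(add(SZ, mul(Z, SSZ)), add(SSZ, Z))), Z)))))
  step 20: S(S(S(S(S(add(add(add(SZ, mul(Z, SSZ)), add(SSZ, Z)), Z))))))
  step 21: S(S(S(S(S(add(add(S(add(Z, mul(Z, SSZ))), add(SSZ, Z)), Z))))))
  step 22: S(S(S(S(S(add(S(add(add(Z, mul(Z, SSZ)), add(SSZ, Z))), Z))))))
  step 23: S(S(S(S(S(S(add(add(add(Z, mul(Z, SSZ)), add(SSZ, Z)), Z)))))))
  step 24: S(S(S(S(S(S(add(add(mul(Z, SSZ), add(SSZ, Z)), Z)))))))
  step 25: S(S(S(S(S(S(add(add(Z, add(SSZ, Z)), Z)))))))
  step 26: S(S(S(S(S(S(add(add(SSZ, Z), Z)))))))
  step 27: S(S(S(S(S(S(add(S(add(SZ, Z)), Z)))))))
  step 28: S(S(S(S(S(S(S(add(add(SZ, Z), Z))))))))
  step 29: S(S(S(S(S(S(S(add(S(add(Z, Z)), Z))))))))
  step 30: S(S(S(S(S(S(S(S(add(add(Z, Z), Z)))))))))
  step 31: S(S(S(S(S(S(S(S(add(Z, Z)))))))))
  step 32: S^8(Z)

Answer: SAME — A ⇓ S^8(Z), B ⇓ S^8(Z)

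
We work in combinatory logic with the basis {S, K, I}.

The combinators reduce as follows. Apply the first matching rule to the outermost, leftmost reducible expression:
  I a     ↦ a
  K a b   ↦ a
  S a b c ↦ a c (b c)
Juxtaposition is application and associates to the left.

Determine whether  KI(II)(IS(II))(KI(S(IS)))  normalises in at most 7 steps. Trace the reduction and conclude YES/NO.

  start: KI(II)(IS(II))(KI(S(IS)))
  →1  I(IS(II))(KI(S(IS)))
  →2  IS(II)(KI(S(IS)))
  →3  S(II)(KI(S(IS)))
  →4  SI(KI(S(IS)))
  →5  SII

Answer: YES — reaches normal form SII in 5 ≤ 7 steps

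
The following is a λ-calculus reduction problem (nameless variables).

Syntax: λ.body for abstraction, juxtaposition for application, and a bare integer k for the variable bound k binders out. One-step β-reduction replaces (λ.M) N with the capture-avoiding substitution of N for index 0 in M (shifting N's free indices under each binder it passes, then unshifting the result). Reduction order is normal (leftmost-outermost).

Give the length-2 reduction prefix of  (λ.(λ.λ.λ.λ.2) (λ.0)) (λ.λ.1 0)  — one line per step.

  start: (λ.(λ.λ.λ.λ.2) (λ.0)) (λ.λ.1 0)
  step 1: (λ.λ.λ.λ.2) (λ.0)
  step 2: λ.λ.λ.2

Answer: after 2 steps: λ.λ.λ.2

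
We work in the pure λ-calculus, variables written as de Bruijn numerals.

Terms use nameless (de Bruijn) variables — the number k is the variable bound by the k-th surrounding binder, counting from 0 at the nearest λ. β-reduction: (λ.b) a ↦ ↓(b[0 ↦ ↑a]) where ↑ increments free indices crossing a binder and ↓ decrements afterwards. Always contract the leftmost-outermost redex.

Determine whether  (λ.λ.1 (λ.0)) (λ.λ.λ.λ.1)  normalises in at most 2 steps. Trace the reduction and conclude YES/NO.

Answer: YES — reaches normal form λ.λ.λ.λ.1 in 2 ≤ 2 steps

Reduction:
  start: (λ.λ.1 (λ.0)) (λ.λ.λ.λ.1)
  step 1: λ.(λ.λ.λ.λ.1) (λ.0)
  step 2: λ.λ.λ.λ.1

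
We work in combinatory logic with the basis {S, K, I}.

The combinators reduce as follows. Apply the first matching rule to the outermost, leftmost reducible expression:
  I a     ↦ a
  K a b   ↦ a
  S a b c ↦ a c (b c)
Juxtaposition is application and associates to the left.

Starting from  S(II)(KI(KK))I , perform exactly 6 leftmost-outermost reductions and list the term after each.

  start: S(II)(KI(KK))I
  step 1: III(KI(KK)I)
  step 2: II(KI(KK)I)
  step 3: I(KI(KK)I)
  step 4: KI(KK)I
  step 5: II
  step 6: I

Answer: after 6 steps: I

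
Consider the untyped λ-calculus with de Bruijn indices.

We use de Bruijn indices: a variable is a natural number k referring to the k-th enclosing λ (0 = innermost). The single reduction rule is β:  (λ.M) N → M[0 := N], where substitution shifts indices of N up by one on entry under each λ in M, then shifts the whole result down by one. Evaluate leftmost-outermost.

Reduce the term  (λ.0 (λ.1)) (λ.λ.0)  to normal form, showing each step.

  start: (λ.0 (λ.1)) (λ.λ.0)
  [1] (λ.λ.0) (λ.λ.λ.0)
  [2] λ.0

Answer: normal form = λ.0  (in 2 steps)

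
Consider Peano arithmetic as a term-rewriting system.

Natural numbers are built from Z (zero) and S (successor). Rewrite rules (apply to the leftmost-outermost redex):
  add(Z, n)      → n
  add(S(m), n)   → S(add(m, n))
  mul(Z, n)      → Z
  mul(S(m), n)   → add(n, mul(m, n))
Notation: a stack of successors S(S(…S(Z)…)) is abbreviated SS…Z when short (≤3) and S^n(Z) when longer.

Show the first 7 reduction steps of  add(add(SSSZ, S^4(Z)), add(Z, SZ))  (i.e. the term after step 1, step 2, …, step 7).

  start: add(add(SSSZ, S^4(Z)), add(Z, SZ))
  step 1: add(S(add(SSZ, S^4(Z))), add(Z, SZ))
  step 2: S(add(add(SSZ, S^4(Z)), add(Z, SZ)))
  step 3: S(add(S(add(SZ, S^4(Z))), add(Z, SZ)))
  step 4: S(S(add(add(SZ, S^4(Z)), add(Z, SZ))))
  step 5: S(S(add(S(add(Z, S^4(Z))), add(Z, SZ))))
  step 6: S(S(S(add(add(Z, S^4(Z)), add(Z, SZ)))))
  step 7: S(S(S(add(S^4(Z), add(Z, SZ)))))

Answer: after 7 steps: S(S(S(add(S^4(Z), add(Z, SZ)))))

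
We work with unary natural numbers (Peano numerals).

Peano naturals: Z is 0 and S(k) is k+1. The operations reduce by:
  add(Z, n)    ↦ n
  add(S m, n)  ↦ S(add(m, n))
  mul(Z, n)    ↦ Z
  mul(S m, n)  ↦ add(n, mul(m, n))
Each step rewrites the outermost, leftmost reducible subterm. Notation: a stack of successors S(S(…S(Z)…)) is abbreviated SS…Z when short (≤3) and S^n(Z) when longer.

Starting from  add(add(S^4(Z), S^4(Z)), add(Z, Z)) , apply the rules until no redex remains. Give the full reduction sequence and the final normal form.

Answer: normal form = S^8(Z)  (in 15 steps)

Reduction:
  start: add(add(S^4(Z), S^4(Z)), add(Z, Z))
  →1  add(S(add(SSSZ, S^4(Z))), add(Z, Z))
  →2  S(add(add(SSSZ, S^4(Z)), add(Z, Z)))
  →3  S(add(S(add(SSZ, S^4(Z))), add(Z, Z)))
  →4  S(S(add(add(SSZ, S^4(Z)), add(Z, Z))))
  →5  S(S(add(S(add(SZ, S^4(Z))), add(Z, Z))))
  →6  S(S(S(add(add(SZ, S^4(Z)), add(Z, Z)))))
  →7  S(S(S(add(S(add(Z, S^4(Z))), add(Z, Z)))))
  →8  S(S(S(S(add(add(Z, S^4(Z)), add(Z, Z))))))
  →9  S(S(S(S(add(S^4(Z), add(Z, Z))))))
  →10  S(S(S(S(S(add(SSSZ, add(Z, Z)))))))
  →11  S(S(S(S(S(S(add(SSZ, add(Z, Z))))))))
  →12  S(S(S(S(S(S(S(add(SZ, add(Z, Z)))))))))
  →13  S(S(S(S(S(S(S(S(add(Z, add(Z, Z))))))))))
  →14  S(S(S(S(S(S(S(S(add(Z, Z)))))))))
  →15  S^8(Z)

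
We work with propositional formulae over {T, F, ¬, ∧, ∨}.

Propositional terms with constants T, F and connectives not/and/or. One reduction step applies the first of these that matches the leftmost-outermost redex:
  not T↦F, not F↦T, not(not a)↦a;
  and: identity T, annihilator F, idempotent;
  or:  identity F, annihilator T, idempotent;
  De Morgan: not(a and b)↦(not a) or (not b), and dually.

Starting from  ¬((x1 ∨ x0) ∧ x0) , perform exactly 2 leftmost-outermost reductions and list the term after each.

  start: ¬((x1 ∨ x0) ∧ x0)
  [1] ¬(x1 ∨ x0) ∨ ¬x0
  [2] (¬x1 ∧ ¬x0) ∨ ¬x0

Answer: after 2 steps: (¬x1 ∧ ¬x0) ∨ ¬x0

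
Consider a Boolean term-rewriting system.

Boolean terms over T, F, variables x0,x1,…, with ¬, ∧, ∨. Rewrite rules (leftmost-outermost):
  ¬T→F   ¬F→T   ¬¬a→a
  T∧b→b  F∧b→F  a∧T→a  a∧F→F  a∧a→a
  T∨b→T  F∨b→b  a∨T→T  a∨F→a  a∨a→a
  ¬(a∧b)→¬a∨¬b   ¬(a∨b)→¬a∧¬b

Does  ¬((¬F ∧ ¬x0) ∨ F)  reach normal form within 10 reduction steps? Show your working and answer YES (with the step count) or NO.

  start: ¬((¬F ∧ ¬x0) ∨ F)
  step 1: ¬(¬F ∧ ¬x0) ∧ ¬F
  step 2: (¬¬F ∨ ¬¬x0) ∧ ¬F
  step 3: (F ∨ ¬¬x0) ∧ ¬F
  step 4: ¬¬x0 ∧ ¬F
  step 5: x0 ∧ ¬F
  step 6: x0 ∧ T
  step 7: x0

Answer: YES — reaches normal form x0 in 7 ≤ 10 steps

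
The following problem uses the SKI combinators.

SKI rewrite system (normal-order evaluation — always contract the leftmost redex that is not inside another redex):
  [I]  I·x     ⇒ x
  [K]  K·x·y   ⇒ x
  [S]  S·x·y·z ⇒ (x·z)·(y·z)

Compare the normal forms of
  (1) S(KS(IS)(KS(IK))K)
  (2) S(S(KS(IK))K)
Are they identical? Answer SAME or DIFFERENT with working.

Answer: SAME — A ⇓ S(SSK), B ⇓ S(SSK)

Derivation:
Term A:
  start: S(KS(IS)(KS(IK))K)
  →1  S(S(KS(IK))K)
  →2  S(SSK)

Term B:
  start: S(S(KS(IK))K)
  →1  S(SSK)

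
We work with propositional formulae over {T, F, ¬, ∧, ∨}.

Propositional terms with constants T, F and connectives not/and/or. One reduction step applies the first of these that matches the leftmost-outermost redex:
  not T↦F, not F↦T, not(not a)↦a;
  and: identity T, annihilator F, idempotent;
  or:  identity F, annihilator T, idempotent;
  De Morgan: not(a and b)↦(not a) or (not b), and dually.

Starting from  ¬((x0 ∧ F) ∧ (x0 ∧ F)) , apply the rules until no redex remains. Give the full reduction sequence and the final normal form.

  start: ¬((x0 ∧ F) ∧ (x0 ∧ F))
  step 1: ¬(x0 ∧ F) ∨ ¬(x0 ∧ F)
  step 2: ¬(x0 ∧ F)
  step 3: ¬x0 ∨ ¬F
  step 4: ¬x0 ∨ T
  step 5: T

Answer: normal form = T  (in 5 steps)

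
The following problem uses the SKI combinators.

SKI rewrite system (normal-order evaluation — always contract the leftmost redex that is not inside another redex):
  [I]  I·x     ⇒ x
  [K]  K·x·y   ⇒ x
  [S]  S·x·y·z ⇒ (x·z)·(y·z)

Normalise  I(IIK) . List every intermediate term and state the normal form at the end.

  start: I(IIK)
  [1] IIK
  [2] IK
  [3] K

Answer: normal form = K  (in 3 steps)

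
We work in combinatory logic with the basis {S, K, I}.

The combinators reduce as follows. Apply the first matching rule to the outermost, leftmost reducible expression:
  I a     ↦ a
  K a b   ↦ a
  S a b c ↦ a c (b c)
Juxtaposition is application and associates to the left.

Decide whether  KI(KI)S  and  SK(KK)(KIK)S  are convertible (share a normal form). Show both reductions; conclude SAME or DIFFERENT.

Answer: SAME — A ⇓ S, B ⇓ S

Derivation:
Term A:
  start: KI(KI)S
  [1] IS
  [2] S

Term B:
  start: SK(KK)(KIK)S
  [1] K(KIK)(KK(KIK))S
  [2] KIKS
  [3] IS
  [4] S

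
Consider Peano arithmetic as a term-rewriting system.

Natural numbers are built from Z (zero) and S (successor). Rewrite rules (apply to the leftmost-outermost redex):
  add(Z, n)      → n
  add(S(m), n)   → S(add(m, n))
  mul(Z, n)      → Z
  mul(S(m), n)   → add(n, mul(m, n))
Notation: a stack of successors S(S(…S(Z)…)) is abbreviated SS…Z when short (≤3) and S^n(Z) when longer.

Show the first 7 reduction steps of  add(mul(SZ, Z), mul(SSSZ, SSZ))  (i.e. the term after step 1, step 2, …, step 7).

Answer: after 7 steps: S(S(add(Z, mul(SSZ, SSZ))))

Working:
  start: add(mul(SZ, Z), mul(SSSZ, SSZ))
  step 1: add(add(Z, mul(Z, Z)), mul(SSSZ, SSZ))
  step 2: add(mul(Z, Z), mul(SSSZ, SSZ))
  step 3: add(Z, mul(SSSZ, SSZ))
  step 4: mul(SSSZ, SSZ)
  step 5: add(SSZ, mul(SSZ, SSZ))
  step 6: S(add(SZ, mul(SSZ, SSZ)))
  step 7: S(S(add(Z, mul(SSZ, SSZ))))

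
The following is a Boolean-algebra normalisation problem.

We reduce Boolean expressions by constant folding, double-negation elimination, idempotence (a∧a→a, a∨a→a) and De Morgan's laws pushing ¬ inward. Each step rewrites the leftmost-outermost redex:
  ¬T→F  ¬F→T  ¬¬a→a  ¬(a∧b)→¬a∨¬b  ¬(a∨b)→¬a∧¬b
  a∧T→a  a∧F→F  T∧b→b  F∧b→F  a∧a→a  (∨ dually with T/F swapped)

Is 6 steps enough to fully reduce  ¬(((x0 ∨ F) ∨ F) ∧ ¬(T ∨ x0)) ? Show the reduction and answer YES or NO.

Answer: NO — after 6 steps the term is (¬x0 ∧ T) ∨ ¬¬(T ∨ x0), not yet normal

Working:
  start: ¬(((x0 ∨ F) ∨ F) ∧ ¬(T ∨ x0))
  step 1: ¬((x0 ∨ F) ∨ F) ∨ ¬¬(T ∨ x0)
  step 2: (¬(x0 ∨ F) ∧ ¬F) ∨ ¬¬(T ∨ x0)
  step 3: ((¬x0 ∧ ¬F) ∧ ¬F) ∨ ¬¬(T ∨ x0)
  step 4: ((¬x0 ∧ T) ∧ ¬F) ∨ ¬¬(T ∨ x0)
  step 5: (¬x0 ∧ ¬F) ∨ ¬¬(T ∨ x0)
  step 6: (¬x0 ∧ T) ∨ ¬¬(T ∨ x0)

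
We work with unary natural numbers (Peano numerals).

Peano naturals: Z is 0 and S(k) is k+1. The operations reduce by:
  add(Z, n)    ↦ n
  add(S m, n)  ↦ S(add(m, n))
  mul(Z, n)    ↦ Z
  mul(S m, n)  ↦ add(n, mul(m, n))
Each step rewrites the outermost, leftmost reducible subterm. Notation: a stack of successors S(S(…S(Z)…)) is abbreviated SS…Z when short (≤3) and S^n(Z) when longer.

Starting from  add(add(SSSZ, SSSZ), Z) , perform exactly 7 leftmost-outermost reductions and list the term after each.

Answer: after 7 steps: S(S(S(add(SSSZ, Z))))

Reduction:
  start: add(add(SSSZ, SSSZ), Z)
  →1  add(S(add(SSZ, SSSZ)), Z)
  →2  S(add(add(SSZ, SSSZ), Z))
  →3  S(add(S(add(SZ, SSSZ)), Z))
  →4  S(S(add(add(SZ, SSSZ), Z)))
  →5  S(S(add(S(add(Z, SSSZ)), Z)))
  →6  S(S(S(add(add(Z, SSSZ), Z))))
  →7  S(S(S(add(SSSZ, Z))))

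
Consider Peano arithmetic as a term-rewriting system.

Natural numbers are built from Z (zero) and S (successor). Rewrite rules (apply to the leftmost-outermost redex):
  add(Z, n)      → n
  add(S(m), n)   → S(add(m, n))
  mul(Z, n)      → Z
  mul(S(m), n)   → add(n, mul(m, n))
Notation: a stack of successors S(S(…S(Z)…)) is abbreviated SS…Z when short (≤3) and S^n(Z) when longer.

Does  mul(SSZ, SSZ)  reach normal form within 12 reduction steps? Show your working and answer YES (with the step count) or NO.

Answer: YES — reaches normal form S^4(Z) in 9 ≤ 12 steps

Working:
  start: mul(SSZ, SSZ)
  →1  add(SSZ, mul(SZ, SSZ))
  →2  S(add(SZ, mul(SZ, SSZ)))
  →3  S(S(add(Z, mul(SZ, SSZ))))
  →4  S(S(mul(SZ, SSZ)))
  →5  S(S(add(SSZ, mul(Z, SSZ))))
  →6  S(S(S(add(SZ, mul(Z, SSZ)))))
  →7  S(S(S(S(add(Z, mul(Z, SSZ))))))
  →8  S(S(S(S(mul(Z, SSZ)))))
  →9  S^4(Z)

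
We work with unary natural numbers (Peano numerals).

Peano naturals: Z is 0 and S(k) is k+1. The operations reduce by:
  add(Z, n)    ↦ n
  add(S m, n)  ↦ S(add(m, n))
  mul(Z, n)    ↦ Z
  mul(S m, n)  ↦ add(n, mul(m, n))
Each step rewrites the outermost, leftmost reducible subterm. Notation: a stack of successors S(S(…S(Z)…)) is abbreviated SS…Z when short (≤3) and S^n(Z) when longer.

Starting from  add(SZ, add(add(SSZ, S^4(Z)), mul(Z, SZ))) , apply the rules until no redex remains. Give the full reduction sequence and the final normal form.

  start: add(SZ, add(add(SSZ, S^4(Z)), mul(Z, SZ)))
  [1] S(add(Z, add(add(SSZ, S^4(Z)), mul(Z, SZ))))
  [2] S(add(add(SSZ, S^4(Z)), mul(Z, SZ)))
  [3] S(add(S(add(SZ, S^4(Z))), mul(Z, SZ)))
  [4] S(S(add(add(SZ, S^4(Z)), mul(Z, SZ))))
  [5] S(S(add(S(add(Z, S^4(Z))), mul(Z, SZ))))
  [6] S(S(S(add(add(Z, S^4(Z)), mul(Z, SZ)))))
  [7] S(S(S(add(S^4(Z), mul(Z, SZ)))))
  [8] S(S(S(S(add(SSSZ, mul(Z, SZ))))))
  [9] S(S(S(S(S(add(SSZ, mul(Z, SZ)))))))
  [10] S(S(S(S(S(S(add(SZ, mul(Z, SZ))))))))
  [11] S(S(S(S(S(S(S(add(Z, mul(Z, SZ)))))))))
  [12] S(S(S(S(S(S(S(mul(Z, SZ))))))))
  [13] S^7(Z)

Answer: normal form = S^7(Z)  (in 13 steps)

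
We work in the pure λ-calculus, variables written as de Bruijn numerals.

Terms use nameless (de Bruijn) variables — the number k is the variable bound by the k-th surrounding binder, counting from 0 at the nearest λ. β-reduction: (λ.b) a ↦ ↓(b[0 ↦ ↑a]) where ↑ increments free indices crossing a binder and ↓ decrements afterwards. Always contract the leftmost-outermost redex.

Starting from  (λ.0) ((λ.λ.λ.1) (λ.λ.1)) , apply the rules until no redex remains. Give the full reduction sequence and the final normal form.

  start: (λ.0) ((λ.λ.λ.1) (λ.λ.1))
  [1] (λ.λ.λ.1) (λ.λ.1)
  [2] λ.λ.1

Answer: normal form = λ.λ.1  (in 2 steps)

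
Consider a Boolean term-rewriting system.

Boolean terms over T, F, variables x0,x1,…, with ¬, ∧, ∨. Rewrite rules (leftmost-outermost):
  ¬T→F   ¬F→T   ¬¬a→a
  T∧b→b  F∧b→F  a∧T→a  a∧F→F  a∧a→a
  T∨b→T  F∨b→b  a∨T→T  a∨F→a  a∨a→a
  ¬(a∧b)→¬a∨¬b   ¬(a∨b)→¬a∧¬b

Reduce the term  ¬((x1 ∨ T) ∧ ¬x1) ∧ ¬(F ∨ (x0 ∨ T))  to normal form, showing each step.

Answer: normal form = F  (in 13 steps)

Working:
  start: ¬((x1 ∨ T) ∧ ¬x1) ∧ ¬(F ∨ (x0 ∨ T))
  step 1: (¬(x1 ∨ T) ∨ ¬¬x1) ∧ ¬(F ∨ (x0 ∨ T))
  step 2: ((¬x1 ∧ ¬T) ∨ ¬¬x1) ∧ ¬(F ∨ (x0 ∨ T))
  step 3: ((¬x1 ∧ F) ∨ ¬¬x1) ∧ ¬(F ∨ (x0 ∨ T))
  step 4: (F ∨ ¬¬x1) ∧ ¬(F ∨ (x0 ∨ T))
  step 5: ¬¬x1 ∧ ¬(F ∨ (x0 ∨ T))
  step 6: x1 ∧ ¬(F ∨ (x0 ∨ T))
  step 7: x1 ∧ (¬F ∧ ¬(x0 ∨ T))
  step 8: x1 ∧ (T ∧ ¬(x0 ∨ T))
  step 9: x1 ∧ ¬(x0 ∨ T)
  step 10: x1 ∧ (¬x0 ∧ ¬T)
  step 11: x1 ∧ (¬x0 ∧ F)
  step 12: x1 ∧ F
  step 13: F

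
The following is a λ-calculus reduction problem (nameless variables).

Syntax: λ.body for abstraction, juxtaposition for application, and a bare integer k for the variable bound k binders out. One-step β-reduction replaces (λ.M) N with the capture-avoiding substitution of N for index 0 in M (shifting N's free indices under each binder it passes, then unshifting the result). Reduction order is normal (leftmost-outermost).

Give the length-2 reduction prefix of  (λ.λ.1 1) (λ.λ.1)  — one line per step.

Answer: after 2 steps: λ.λ.λ.λ.1

Reduction:
  start: (λ.λ.1 1) (λ.λ.1)
  step 1: λ.(λ.λ.1) (λ.λ.1)
  step 2: λ.λ.λ.λ.1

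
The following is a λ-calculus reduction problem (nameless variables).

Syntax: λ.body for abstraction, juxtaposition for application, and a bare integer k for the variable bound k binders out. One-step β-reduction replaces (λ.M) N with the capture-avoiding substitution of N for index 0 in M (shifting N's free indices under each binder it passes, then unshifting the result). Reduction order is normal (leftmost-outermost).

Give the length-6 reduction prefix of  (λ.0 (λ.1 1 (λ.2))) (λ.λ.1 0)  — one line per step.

Answer: after 6 steps: λ.λ.(λ.λ.λ.1 0) 0

Working:
  start: (λ.0 (λ.1 1 (λ.2))) (λ.λ.1 0)
  [1] (λ.λ.1 0) (λ.(λ.λ.1 0) (λ.λ.1 0) (λ.λ.λ.1 0))
  [2] λ.(λ.(λ.λ.1 0) (λ.λ.1 0) (λ.λ.λ.1 0)) 0
  [3] λ.(λ.λ.1 0) (λ.λ.1 0) (λ.λ.λ.1 0)
  [4] λ.(λ.(λ.λ.1 0) 0) (λ.λ.λ.1 0)
  [5] λ.(λ.λ.1 0) (λ.λ.λ.1 0)
  [6] λ.λ.(λ.λ.λ.1 0) 0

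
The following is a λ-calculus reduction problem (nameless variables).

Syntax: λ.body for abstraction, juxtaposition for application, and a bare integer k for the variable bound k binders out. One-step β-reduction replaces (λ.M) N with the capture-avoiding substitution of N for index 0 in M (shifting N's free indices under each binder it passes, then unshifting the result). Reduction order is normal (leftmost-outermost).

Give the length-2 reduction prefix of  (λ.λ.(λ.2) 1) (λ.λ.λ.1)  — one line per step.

Answer: after 2 steps: λ.λ.λ.λ.1

Working:
  start: (λ.λ.(λ.2) 1) (λ.λ.λ.1)
  step 1: λ.(λ.λ.λ.λ.1) (λ.λ.λ.1)
  step 2: λ.λ.λ.λ.1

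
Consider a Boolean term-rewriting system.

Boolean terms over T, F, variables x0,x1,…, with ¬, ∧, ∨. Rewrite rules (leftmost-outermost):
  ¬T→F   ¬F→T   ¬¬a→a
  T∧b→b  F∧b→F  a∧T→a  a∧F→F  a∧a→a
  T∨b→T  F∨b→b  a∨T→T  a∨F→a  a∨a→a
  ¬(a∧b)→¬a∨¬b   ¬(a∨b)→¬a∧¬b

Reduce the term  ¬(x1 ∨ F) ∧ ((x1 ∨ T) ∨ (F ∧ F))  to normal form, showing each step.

Answer: normal form = ¬x1  (in 6 steps)

Working:
  start: ¬(x1 ∨ F) ∧ ((x1 ∨ T) ∨ (F ∧ F))
  step 1: (¬x1 ∧ ¬F) ∧ ((x1 ∨ T) ∨ (F ∧ F))
  step 2: (¬x1 ∧ T) ∧ ((x1 ∨ T) ∨ (F ∧ F))
  step 3: ¬x1 ∧ ((x1 ∨ T) ∨ (F ∧ F))
  step 4: ¬x1 ∧ (T ∨ (F ∧ F))
  step 5: ¬x1 ∧ T
  step 6: ¬x1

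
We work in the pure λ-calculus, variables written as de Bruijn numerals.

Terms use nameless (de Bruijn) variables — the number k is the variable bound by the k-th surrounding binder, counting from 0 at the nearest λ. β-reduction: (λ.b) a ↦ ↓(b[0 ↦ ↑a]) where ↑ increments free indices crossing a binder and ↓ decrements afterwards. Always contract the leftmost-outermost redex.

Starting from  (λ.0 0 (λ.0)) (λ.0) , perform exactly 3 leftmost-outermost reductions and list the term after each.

Answer: after 3 steps: λ.0

Derivation:
  start: (λ.0 0 (λ.0)) (λ.0)
  →1  (λ.0) (λ.0) (λ.0)
  →2  (λ.0) (λ.0)
  →3  λ.0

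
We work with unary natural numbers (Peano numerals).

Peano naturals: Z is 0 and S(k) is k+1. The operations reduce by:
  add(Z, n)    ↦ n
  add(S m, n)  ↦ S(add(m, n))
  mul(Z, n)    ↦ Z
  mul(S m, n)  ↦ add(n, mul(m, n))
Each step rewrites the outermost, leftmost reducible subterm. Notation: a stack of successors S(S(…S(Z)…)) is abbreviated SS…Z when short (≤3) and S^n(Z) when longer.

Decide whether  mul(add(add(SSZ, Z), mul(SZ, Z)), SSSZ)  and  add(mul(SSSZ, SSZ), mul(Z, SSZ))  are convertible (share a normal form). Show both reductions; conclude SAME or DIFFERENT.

Term A:
  start: mul(add(add(SSZ, Z), mul(SZ, Z)), SSSZ)
  [1] mul(add(S(add(SZ, Z)), mul(SZ, Z)), SSSZ)
  [2] mul(S(add(add(SZ, Z), mul(SZ, Z))), SSSZ)
  [3] add(SSSZ, mul(add(add(SZ, Z), mul(SZ, Z)), SSSZ))
  [4] S(add(SSZ, mul(add(add(SZ, Z), mul(SZ, Z)), SSSZ)))
  [5] S(S(add(SZ, mul(add(add(SZ, Z), mul(SZ, Z)), SSSZ))))
  [6] S(S(S(add(Z, mul(add(add(SZ, Z), mul(SZ, Z)), SSSZ)))))
  [7] S(S(S(mul(add(add(SZ, Z), mul(SZ, Z)), SSSZ))))
  [8] S(S(S(mul(add(S(add(Z, Z)), mul(SZ, Z)), SSSZ))))
  [9] S(S(S(mul(S(add(add(Z, Z), mul(SZ, Z))), SSSZ))))
  [10] S(S(S(add(SSSZ, mul(add(add(Z, Z), mul(SZ, Z)), SSSZ)))))
  [11] S(S(S(S(add(SSZ, mul(add(add(Z, Z), mul(SZ, Z)), SSSZ))))))
  [12] S(S(S(S(S(add(SZ, mul(add(add(Z, Z), mul(SZ, Z)), SSSZ)))))))
  [13] S(S(S(S(S(S(add(Z, mul(add(add(Z, Z), mul(SZ, Z)), SSSZ))))))))
  [14] S(S(S(S(S(S(mul(add(add(Z, Z), mul(SZ, Z)), SSSZ)))))))
  [15] S(S(S(S(S(S(mul(add(Z, mul(SZ, Z)), SSSZ)))))))
  [16] S(S(S(S(S(S(mul(mul(SZ, Z), SSSZ)))))))
  [17] S(S(S(S(S(S(mul(add(Z, mul(Z, Z)), SSSZ)))))))
  [18] S(S(S(S(S(S(mul(mul(Z, Z), SSSZ)))))))
  [19] S(S(S(S(S(S(mul(Z, SSSZ)))))))
  [20] S^6(Z)

Term B:
  start: add(mul(SSSZ, SSZ), mul(Z, SSZ))
  [1] add(add(SSZ, mul(SSZ, SSZ)), mul(Z, SSZ))
  [2] add(S(add(SZ, mul(SSZ, SSZ))), mul(Z, SSZ))
  [3] S(add(add(SZ, mul(SSZ, SSZ)), mul(Z, SSZ)))
  [4] S(add(S(add(Z, mul(SSZ, SSZ))), mul(Z, SSZ)))
  [5] S(S(add(add(Z, mul(SSZ, SSZ)), mul(Z, SSZ))))
  [6] S(S(add(mul(SSZ, SSZ), mul(Z, SSZ))))
  [7] S(S(add(add(SSZ, mul(SZ, SSZ)), mul(Z, SSZ))))
  [8] S(S(add(S(add(SZ, mul(SZ, SSZ))), mul(Z, SSZ))))
  [9] S(S(S(add(add(SZ, mul(SZ, SSZ)), mul(Z, SSZ)))))
  [10] S(S(S(add(S(add(Z, mul(SZ, SSZ))), mul(Z, SSZ)))))
  [11] S(S(S(S(add(add(Z, mul(SZ, SSZ)), mul(Z, SSZ))))))
  [12] S(S(S(S(add(mul(SZ, SSZ), mul(Z, SSZ))))))
  [13] S(S(S(S(add(add(SSZ, mul(Z, SSZ)), mul(Z, SSZ))))))
  [14] S(S(S(S(add(S(add(SZ, mul(Z, SSZ))), mul(Z, SSZ))))))
  [15] S(S(S(S(S(add(add(SZ, mul(Z, SSZ)), mul(Z, SSZ)))))))
  [16] S(S(S(S(S(add(S(add(Z, mul(Z, SSZ))), mul(Z, SSZ)))))))
  [17] S(S(S(S(S(S(add(add(Z, mul(Z, SSZ)), mul(Z, SSZ))))))))
  [18] S(S(S(S(S(S(add(mul(Z, SSZ), mul(Z, SSZ))))))))
  [19] S(S(S(S(S(S(add(Z, mul(Z, SSZ))))))))
  [20] S(S(S(S(S(S(mul(Z, SSZ)))))))
  [21] S^6(Z)

Answer: SAME — A ⇓ S^6(Z), B ⇓ S^6(Z)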